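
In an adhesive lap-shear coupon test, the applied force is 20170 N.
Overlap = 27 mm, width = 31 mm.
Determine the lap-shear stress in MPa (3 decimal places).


stress = F / (overlap * width)
= 20170 / (27 * 31)
= 24.098 MPa

24.098


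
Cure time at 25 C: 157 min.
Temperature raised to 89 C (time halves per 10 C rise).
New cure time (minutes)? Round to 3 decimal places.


Acceleration factor = 2^(64/10) = 84.4485
New time = 157 / 84.4485 = 1.859 min

1.859


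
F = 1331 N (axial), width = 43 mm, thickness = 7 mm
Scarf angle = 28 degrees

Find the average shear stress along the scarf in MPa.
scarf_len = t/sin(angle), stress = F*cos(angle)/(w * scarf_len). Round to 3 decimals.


scarf_len = 7/sin(28 deg) = 14.9104
cos(28 deg) = 0.882948
stress = 1331*0.882948/(43*14.9104) = 1.833 MPa

1.833


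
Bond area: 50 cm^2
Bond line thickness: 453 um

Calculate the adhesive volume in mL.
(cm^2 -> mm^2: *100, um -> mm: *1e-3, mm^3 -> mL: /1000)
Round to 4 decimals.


V = 50*100 * 453*1e-3 / 1000
= 2.2650 mL

2.2650


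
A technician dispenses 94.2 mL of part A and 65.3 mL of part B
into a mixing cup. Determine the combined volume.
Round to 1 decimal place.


Combined volume = 94.2 + 65.3
= 159.5 mL

159.5


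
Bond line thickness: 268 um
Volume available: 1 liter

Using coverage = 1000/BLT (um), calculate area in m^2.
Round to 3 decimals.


1 L = 1e6 mm^3, thickness = 268 um = 0.268 mm
Area = 1e6 / 0.268 mm^2 = (1e6 / 0.268) / 1e6 m^2 = 1000 / 268 m^2
= 3.731 m^2

3.731


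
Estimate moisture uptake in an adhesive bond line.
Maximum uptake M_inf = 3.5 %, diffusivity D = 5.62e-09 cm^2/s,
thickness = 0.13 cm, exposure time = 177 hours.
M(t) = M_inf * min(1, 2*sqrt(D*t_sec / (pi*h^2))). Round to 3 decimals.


Convert time: 177 h = 637200 s
ratio = min(1, 2*sqrt(5.62e-09*637200/(pi*0.13^2)))
= 0.519419
M(t) = 3.5 * 0.519419 = 1.818%

1.818


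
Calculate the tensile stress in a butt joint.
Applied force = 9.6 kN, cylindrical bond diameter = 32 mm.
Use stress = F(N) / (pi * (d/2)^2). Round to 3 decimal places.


A = pi * 16.0^2 = 804.2477 mm^2
sigma = 9600.0 / 804.2477 = 11.937 MPa

11.937


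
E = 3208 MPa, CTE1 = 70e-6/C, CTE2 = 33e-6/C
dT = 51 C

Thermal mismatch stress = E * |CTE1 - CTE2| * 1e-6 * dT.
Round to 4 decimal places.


= 3208 * 37e-6 * 51
= 6.0535 MPa

6.0535


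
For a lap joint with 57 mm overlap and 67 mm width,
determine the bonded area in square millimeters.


Area = 57 * 67 = 3819 mm^2

3819


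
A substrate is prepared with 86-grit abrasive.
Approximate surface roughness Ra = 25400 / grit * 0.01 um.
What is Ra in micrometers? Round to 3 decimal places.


Ra = 25400 / 86 * 0.01 = 2.953 um

2.953


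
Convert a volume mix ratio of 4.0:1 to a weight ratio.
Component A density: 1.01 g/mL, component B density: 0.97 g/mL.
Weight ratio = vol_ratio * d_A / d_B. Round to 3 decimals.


= 4.0 * 1.01 / 0.97 = 4.165

4.165


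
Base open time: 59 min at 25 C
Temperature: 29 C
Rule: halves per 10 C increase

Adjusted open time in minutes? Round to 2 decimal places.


Acceleration = 2^((29-25)/10) = 1.3195
Open time = 59 / 1.3195 = 44.71 min

44.71


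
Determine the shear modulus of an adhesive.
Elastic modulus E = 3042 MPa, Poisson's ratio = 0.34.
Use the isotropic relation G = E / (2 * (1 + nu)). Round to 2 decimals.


G = 3042 / (2*(1+0.34)) = 3042 / 2.68
= 1135.07 MPa

1135.07


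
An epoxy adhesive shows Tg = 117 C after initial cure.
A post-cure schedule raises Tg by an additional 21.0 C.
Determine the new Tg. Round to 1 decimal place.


New Tg = 117 + 21.0
= 138.0 C

138.0


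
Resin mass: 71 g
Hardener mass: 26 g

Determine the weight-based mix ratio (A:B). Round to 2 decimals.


Ratio = 71 / 26 = 2.73

2.73


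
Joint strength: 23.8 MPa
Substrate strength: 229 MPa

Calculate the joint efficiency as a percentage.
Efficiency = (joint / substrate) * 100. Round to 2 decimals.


Efficiency = (23.8 / 229) * 100 = 10.39%

10.39


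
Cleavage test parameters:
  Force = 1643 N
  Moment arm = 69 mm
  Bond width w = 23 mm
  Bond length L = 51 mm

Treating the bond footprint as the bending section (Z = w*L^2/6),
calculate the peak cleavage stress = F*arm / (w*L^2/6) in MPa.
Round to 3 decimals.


M = 1643 * 69 = 113367 N*mm
Z = 23 * 51^2 / 6 = 59823 / 6 mm^3
sigma = M / Z = 6 * 113367 / 59823 = 680202 / 59823
= 11.370 MPa

11.370


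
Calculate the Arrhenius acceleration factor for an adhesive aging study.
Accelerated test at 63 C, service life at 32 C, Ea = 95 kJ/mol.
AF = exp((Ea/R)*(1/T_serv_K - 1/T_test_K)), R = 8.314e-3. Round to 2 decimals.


T_test = 336.15 K, T_serv = 305.15 K
Ea/R = 95 / 0.008314 = 11426.51
AF = exp(11426.51 * (1/305.15 - 1/336.15))
= 31.60

31.60


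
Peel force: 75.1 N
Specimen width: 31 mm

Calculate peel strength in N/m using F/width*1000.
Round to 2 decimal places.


Peel strength = 75.1 / 31 * 1000 = 2422.58 N/m

2422.58


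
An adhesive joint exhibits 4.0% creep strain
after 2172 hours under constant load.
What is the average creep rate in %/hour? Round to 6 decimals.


Creep rate = strain / time
= 4.0 / 2172
= 0.001842 %/h

0.001842


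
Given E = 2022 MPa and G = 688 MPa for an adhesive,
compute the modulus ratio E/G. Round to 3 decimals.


E/G ratio = 2022 / 688 = 2.939

2.939


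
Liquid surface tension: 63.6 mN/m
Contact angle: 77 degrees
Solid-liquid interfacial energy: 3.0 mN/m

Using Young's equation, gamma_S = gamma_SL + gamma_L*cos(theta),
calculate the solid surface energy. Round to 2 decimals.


gamma_S = 3.0 + 63.6 * cos(77)
= 17.31 mN/m

17.31


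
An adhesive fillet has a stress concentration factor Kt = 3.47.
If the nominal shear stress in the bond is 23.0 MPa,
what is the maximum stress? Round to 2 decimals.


Max stress = 23.0 * 3.47 = 79.81 MPa

79.81


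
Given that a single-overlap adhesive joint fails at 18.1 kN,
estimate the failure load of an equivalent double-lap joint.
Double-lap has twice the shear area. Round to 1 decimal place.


Double-lap factor = 2
Expected load = 18.1 * 2 = 36.2 kN

36.2


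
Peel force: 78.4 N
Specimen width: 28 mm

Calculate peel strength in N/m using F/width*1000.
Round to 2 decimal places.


Peel strength = 78.4 / 28 * 1000 = 2800.00 N/m

2800.00


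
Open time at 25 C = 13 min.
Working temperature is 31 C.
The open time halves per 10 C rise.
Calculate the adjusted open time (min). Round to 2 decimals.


factor = 2^((31 - 25) / 10) = 1.5157
ot = 13 / 1.5157 = 8.58 min

8.58


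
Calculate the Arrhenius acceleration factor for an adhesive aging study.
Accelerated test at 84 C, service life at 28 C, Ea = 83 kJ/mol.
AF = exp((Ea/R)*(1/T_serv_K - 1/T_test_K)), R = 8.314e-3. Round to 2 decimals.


T_test = 357.15 K, T_serv = 301.15 K
Ea/R = 83 / 0.008314 = 9983.16
AF = exp(9983.16 * (1/301.15 - 1/357.15))
= 180.88

180.88


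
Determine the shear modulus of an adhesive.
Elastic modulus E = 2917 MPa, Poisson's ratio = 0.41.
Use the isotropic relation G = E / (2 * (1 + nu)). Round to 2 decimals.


G = 2917 / (2*(1+0.41)) = 2917 / 2.82
= 1034.40 MPa

1034.40


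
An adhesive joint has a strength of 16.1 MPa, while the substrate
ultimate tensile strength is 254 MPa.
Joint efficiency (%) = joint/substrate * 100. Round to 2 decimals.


Efficiency = 16.1 / 254 * 100
= 6.34%

6.34


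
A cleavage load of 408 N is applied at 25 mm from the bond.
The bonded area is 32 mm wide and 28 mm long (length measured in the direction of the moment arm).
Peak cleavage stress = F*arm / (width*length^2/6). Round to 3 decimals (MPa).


Moment = 408 * 25 = 10200 N*mm
Section modulus = 32 * 784 / 6 = 25088 / 6 mm^3
Stress = 10200 / (25088 / 6) = 61200 / 25088
= 2.439 MPa

2.439


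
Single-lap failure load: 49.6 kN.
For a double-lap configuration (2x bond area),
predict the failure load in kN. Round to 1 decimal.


Failure load = 49.6 * 2 = 99.2 kN

99.2


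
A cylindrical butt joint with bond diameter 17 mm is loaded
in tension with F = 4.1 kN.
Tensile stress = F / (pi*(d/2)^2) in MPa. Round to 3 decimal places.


Area = pi * (17/2)^2 = 226.9801 mm^2
Stress = 4.1*1000 / 226.9801
= 18.063 MPa

18.063


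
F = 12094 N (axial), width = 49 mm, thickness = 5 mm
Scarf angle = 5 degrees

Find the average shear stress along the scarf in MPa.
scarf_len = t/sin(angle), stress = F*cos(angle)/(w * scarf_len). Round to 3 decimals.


scarf_len = 5/sin(5 deg) = 57.3686
cos(5 deg) = 0.996195
stress = 12094*0.996195/(49*57.3686) = 4.286 MPa

4.286


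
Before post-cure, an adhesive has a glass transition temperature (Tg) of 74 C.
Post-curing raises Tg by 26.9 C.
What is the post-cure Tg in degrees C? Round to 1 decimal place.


Tg_post = Tg_base + delta_Tg
= 74 + 26.9
= 100.9 C

100.9


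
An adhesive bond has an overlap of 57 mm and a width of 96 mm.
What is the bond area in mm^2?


Bond area = overlap * width
= 57 * 96
= 5472 mm^2

5472


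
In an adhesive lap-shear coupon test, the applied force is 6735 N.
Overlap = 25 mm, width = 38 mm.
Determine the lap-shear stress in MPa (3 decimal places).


stress = F / (overlap * width)
= 6735 / (25 * 38)
= 7.089 MPa

7.089


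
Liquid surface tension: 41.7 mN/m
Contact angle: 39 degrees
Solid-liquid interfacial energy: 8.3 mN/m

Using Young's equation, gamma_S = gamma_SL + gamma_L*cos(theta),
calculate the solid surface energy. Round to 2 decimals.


gamma_S = 8.3 + 41.7 * cos(39)
= 40.71 mN/m

40.71


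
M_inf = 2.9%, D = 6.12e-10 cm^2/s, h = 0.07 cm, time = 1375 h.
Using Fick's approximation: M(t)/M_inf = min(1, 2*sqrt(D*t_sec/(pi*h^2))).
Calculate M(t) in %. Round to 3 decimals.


t = 4950000 s
ratio = min(1, 2*sqrt(6.12e-10*4950000/(pi*0.0049)))
= 0.887228
M(t) = 2.9 * 0.887228 = 2.573%

2.573


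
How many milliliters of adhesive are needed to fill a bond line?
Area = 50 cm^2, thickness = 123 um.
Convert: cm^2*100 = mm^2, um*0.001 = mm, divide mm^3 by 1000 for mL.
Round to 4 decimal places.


= (50 * 100) * (123 * 0.001) / 1000
= 0.6150 mL

0.6150


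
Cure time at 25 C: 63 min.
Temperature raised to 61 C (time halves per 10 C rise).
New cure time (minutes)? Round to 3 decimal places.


Acceleration factor = 2^(36/10) = 12.1257
New time = 63 / 12.1257 = 5.196 min

5.196


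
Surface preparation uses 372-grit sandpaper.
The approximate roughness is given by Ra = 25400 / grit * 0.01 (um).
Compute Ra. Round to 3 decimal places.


Ra = 25400 / 372 * 0.01
= 254 / 372
= 0.683 um

0.683


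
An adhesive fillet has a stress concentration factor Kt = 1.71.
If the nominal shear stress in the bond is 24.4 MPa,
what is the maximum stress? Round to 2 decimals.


Max stress = 24.4 * 1.71 = 41.72 MPa

41.72


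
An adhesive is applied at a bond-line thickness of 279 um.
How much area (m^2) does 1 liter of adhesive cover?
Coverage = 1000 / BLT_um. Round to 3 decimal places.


Coverage = 1000 / 279 = 3.584 m^2

3.584


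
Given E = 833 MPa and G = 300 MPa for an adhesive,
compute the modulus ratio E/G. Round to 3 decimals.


E/G ratio = 833 / 300 = 2.777

2.777


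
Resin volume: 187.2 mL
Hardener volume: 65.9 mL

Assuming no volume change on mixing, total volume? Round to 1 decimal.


V_total = 187.2 + 65.9 = 253.1 mL

253.1


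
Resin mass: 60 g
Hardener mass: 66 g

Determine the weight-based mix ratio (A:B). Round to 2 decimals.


Ratio = 60 / 66 = 0.91

0.91


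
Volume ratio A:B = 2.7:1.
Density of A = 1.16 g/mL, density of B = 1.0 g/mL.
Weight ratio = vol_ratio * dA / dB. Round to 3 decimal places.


Wt ratio = 2.7 * 1.16 / 1.0
= 3.132

3.132


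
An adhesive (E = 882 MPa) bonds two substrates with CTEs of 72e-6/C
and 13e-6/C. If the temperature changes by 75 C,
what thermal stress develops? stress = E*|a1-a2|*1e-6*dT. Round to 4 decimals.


Stress = 882 * |72 - 13| * 1e-6 * 75
= 3.9029 MPa

3.9029


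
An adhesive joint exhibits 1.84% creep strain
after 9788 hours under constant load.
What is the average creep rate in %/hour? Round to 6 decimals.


Creep rate = strain / time
= 1.84 / 9788
= 0.000188 %/h

0.000188


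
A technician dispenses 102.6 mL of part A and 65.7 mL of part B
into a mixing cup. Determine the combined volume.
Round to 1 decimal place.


Combined volume = 102.6 + 65.7
= 168.3 mL

168.3


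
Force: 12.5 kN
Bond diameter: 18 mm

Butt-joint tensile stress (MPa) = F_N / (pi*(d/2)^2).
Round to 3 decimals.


F_N = 12.5 * 1000 = 12500.0 N
A = pi*(9.0)^2 = 254.4690 mm^2
stress = 12500.0 / 254.4690 = 49.122 MPa

49.122


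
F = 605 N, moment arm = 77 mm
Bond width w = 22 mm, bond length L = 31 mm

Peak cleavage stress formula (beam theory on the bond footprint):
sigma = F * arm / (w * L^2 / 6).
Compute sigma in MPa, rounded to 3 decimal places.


sigma = (605 * 77) / (22 * 961 / 6)
= 46585 * 6 / 21142
= 279510 / 21142
= 13.221 MPa

13.221


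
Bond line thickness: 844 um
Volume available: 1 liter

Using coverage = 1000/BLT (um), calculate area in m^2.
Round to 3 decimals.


1 L = 1e6 mm^3, thickness = 844 um = 0.844 mm
Area = 1e6 / 0.844 mm^2 = (1e6 / 0.844) / 1e6 m^2 = 1000 / 844 m^2
= 1.185 m^2

1.185


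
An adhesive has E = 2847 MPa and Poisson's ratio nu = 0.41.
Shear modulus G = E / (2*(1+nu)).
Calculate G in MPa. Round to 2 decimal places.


G = 2847 / (2*(1+0.41))
= 2847 / 2.82
= 1009.57 MPa

1009.57


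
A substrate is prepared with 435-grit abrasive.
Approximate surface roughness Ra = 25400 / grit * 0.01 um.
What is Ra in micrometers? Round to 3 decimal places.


Ra = 25400 / 435 * 0.01 = 0.584 um

0.584


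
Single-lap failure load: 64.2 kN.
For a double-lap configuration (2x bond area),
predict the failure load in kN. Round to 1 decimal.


Failure load = 64.2 * 2 = 128.4 kN

128.4


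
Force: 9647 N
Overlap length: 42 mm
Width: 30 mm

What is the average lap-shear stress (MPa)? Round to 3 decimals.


Average shear stress = F / (overlap * width)
= 9647 / (42 * 30)
= 7.656 MPa

7.656


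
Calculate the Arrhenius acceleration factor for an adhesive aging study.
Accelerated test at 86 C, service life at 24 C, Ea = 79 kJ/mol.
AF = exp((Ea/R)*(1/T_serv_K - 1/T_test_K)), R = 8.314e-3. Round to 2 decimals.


T_test = 359.15 K, T_serv = 297.15 K
Ea/R = 79 / 0.008314 = 9502.04
AF = exp(9502.04 * (1/297.15 - 1/359.15))
= 249.69

249.69


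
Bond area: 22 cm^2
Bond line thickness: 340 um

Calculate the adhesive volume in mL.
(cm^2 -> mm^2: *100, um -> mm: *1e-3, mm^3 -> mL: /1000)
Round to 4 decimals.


V = 22*100 * 340*1e-3 / 1000
= 0.7480 mL

0.7480


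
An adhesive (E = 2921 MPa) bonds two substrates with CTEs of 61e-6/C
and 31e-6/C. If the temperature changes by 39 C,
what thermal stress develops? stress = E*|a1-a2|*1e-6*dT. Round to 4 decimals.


Stress = 2921 * |61 - 31| * 1e-6 * 39
= 3.4176 MPa

3.4176


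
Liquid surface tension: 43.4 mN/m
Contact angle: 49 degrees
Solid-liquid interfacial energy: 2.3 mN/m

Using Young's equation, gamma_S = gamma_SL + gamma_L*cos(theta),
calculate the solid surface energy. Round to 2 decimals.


gamma_S = 2.3 + 43.4 * cos(49)
= 30.77 mN/m

30.77


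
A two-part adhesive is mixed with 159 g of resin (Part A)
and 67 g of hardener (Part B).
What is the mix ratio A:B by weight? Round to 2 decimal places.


Mix ratio = mass_A / mass_B
= 159 / 67
= 2.37

2.37


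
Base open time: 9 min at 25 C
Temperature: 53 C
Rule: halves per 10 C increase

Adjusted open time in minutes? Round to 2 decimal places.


Acceleration = 2^((53-25)/10) = 6.9644
Open time = 9 / 6.9644 = 1.29 min

1.29


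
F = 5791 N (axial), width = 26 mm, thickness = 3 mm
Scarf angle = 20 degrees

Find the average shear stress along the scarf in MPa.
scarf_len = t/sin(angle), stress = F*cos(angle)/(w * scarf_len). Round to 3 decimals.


scarf_len = 3/sin(20 deg) = 8.7714
cos(20 deg) = 0.939693
stress = 5791*0.939693/(26*8.7714) = 23.861 MPa

23.861


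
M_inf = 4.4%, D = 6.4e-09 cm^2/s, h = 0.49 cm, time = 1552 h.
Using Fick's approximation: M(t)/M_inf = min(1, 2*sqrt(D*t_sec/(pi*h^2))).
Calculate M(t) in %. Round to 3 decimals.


t = 5587200 s
ratio = min(1, 2*sqrt(6.4e-09*5587200/(pi*0.2401)))
= 0.435458
M(t) = 4.4 * 0.435458 = 1.916%

1.916


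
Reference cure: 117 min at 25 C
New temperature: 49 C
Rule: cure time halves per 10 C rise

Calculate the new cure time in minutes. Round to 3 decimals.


factor = 2^((49-25)/10) = 5.2780
t_new = 117 / 5.2780 = 22.167 min

22.167


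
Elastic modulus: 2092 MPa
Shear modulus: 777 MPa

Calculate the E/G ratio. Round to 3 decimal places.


E / G = 2092 / 777 = 2.692

2.692


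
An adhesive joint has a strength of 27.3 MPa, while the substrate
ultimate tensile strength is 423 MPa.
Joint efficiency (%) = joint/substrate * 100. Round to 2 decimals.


Efficiency = 27.3 / 423 * 100
= 6.45%

6.45


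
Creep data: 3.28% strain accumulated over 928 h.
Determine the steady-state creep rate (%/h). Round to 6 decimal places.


Rate = 3.28 / 928 = 0.003534 %/h

0.003534


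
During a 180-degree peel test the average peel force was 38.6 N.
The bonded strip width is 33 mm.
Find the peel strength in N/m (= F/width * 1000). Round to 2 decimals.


Peel strength = F/width * 1000
= 38.6 / 33 * 1000
= 1169.70 N/m

1169.70


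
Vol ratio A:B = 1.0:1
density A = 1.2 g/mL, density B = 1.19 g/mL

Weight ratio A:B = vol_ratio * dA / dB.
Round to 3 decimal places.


Weight ratio = 1.0 * 1.2 / 1.19
= 1.008

1.008


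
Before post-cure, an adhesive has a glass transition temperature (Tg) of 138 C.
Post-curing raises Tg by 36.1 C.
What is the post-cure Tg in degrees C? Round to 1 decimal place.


Tg_post = Tg_base + delta_Tg
= 138 + 36.1
= 174.1 C

174.1


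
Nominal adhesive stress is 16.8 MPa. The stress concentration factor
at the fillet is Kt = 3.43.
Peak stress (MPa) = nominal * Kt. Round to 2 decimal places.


Peak = 16.8 * 3.43 = 57.62 MPa

57.62


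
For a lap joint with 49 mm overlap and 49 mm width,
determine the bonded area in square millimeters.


Area = 49 * 49 = 2401 mm^2

2401


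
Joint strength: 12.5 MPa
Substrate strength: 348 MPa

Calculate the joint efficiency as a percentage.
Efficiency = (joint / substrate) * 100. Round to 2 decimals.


Efficiency = (12.5 / 348) * 100 = 3.59%

3.59


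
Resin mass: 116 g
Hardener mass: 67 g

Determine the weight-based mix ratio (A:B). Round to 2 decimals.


Ratio = 116 / 67 = 1.73

1.73


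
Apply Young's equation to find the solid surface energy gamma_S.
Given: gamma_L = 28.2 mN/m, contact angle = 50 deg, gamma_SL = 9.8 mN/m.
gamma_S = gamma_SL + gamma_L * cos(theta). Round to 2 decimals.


theta_rad = 50 * pi/180 = 0.872665
gamma_S = 9.8 + 28.2 * cos(0.872665)
= 27.93 mN/m

27.93


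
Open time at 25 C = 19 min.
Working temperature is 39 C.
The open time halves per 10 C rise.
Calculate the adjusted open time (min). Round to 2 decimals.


factor = 2^((39 - 25) / 10) = 2.6390
ot = 19 / 2.6390 = 7.20 min

7.20


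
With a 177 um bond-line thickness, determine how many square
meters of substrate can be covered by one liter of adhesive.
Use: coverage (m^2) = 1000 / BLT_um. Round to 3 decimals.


Coverage = 1000 / 177 = 5.650 m^2

5.650


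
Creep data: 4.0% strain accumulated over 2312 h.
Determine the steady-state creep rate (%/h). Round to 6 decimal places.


Rate = 4.0 / 2312 = 0.001730 %/h

0.001730


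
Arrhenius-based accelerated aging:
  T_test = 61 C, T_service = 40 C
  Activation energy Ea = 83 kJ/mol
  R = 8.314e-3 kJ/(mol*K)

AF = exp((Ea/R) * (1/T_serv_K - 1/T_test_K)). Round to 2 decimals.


T_test_K = 334.15, T_serv_K = 313.15
AF = exp((83/8.314e-3) * (1/313.15 - 1/334.15))
= 7.42

7.42


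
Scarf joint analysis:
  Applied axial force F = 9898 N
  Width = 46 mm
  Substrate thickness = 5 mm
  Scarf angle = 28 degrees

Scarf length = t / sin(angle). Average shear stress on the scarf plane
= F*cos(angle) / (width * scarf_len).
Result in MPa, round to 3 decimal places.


Scarf length = 5 / sin(28 deg) = 10.6503 mm
cos(28 deg) = 0.882948
Shear = 9898 * 0.882948 / (46 * 10.6503)
= 17.839 MPa

17.839


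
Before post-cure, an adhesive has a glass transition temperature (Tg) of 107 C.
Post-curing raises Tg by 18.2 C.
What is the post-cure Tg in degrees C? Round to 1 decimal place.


Tg_post = Tg_base + delta_Tg
= 107 + 18.2
= 125.2 C

125.2


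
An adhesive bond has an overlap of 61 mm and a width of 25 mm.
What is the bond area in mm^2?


Bond area = overlap * width
= 61 * 25
= 1525 mm^2

1525


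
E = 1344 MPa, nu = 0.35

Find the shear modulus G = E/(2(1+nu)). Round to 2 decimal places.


G = 1344 / (2 * 1.35)
= 497.78 MPa

497.78


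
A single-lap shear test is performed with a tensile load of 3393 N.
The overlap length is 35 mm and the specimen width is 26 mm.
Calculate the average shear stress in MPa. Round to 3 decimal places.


Shear stress = F / (overlap * width)
= 3393 / (35 * 26)
= 3393 / 910
= 3.729 MPa

3.729


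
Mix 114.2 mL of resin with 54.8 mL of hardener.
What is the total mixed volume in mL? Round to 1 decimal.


Total = 114.2 + 54.8 = 169.0 mL

169.0


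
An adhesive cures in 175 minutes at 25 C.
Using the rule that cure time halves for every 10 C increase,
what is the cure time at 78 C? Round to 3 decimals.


Factor = 2^((78 - 25) / 10) = 39.3966
Cure time = 175 / 39.3966
= 4.442 minutes

4.442


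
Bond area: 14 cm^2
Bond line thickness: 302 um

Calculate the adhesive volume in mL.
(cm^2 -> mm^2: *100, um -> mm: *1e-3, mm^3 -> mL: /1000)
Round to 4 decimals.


V = 14*100 * 302*1e-3 / 1000
= 0.4228 mL

0.4228


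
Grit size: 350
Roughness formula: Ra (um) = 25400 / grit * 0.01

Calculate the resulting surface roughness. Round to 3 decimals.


Ra = 25400 / 350 * 0.01
= 0.726 um

0.726


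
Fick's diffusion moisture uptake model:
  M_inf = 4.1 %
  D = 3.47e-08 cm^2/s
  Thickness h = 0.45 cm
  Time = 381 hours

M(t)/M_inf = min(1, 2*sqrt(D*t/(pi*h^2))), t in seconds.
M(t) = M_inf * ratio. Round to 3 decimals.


t_sec = 381 * 3600 = 1371600
ratio = 2*sqrt(3.47e-08*1371600/(pi*0.45^2))
= min(1, 0.547042)
= 0.547042
M(t) = 4.1 * 0.547042 = 2.243 %

2.243


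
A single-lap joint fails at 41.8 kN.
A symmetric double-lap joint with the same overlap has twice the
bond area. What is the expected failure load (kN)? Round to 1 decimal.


Double-lap load = 2 * 41.8 = 83.6 kN

83.6


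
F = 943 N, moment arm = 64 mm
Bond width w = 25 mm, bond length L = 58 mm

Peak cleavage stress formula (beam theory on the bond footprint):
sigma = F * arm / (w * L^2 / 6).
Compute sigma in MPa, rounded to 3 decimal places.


sigma = (943 * 64) / (25 * 3364 / 6)
= 60352 * 6 / 84100
= 362112 / 84100
= 4.306 MPa

4.306


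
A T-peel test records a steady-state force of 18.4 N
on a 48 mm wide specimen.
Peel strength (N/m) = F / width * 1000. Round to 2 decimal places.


Peel strength = 18.4 / 48 * 1000
= 383.33 N/m

383.33


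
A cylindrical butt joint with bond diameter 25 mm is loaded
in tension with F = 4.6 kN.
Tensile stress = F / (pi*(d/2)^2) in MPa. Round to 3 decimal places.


Area = pi * (25/2)^2 = 490.8739 mm^2
Stress = 4.6*1000 / 490.8739
= 9.371 MPa

9.371


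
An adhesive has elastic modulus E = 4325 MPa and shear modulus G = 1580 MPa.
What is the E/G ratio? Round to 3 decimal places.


E/G = 4325 / 1580 = 2.737

2.737


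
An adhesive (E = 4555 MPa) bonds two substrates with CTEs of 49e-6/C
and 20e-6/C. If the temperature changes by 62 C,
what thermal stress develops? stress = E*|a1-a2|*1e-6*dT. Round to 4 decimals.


Stress = 4555 * |49 - 20| * 1e-6 * 62
= 8.1899 MPa

8.1899


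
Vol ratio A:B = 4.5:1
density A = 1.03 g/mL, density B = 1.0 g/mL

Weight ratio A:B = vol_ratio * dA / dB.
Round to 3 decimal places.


Weight ratio = 4.5 * 1.03 / 1.0
= 4.635

4.635


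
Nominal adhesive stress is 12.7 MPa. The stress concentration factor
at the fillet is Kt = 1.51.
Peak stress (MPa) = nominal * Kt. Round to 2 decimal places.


Peak = 12.7 * 1.51 = 19.18 MPa

19.18


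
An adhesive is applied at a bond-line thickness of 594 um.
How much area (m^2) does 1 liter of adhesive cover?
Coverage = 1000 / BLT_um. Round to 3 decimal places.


Coverage = 1000 / 594 = 1.684 m^2

1.684


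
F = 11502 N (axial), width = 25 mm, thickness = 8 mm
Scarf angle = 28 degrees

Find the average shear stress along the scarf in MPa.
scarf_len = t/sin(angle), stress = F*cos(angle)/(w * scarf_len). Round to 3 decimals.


scarf_len = 8/sin(28 deg) = 17.0404
cos(28 deg) = 0.882948
stress = 11502*0.882948/(25*17.0404) = 23.839 MPa

23.839


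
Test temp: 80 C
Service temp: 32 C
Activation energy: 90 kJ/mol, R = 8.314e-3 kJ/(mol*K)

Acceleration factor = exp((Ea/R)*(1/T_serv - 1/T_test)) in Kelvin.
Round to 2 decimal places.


AF = exp((90/0.008314)*(1/305.15 - 1/353.15))
= 124.18

124.18


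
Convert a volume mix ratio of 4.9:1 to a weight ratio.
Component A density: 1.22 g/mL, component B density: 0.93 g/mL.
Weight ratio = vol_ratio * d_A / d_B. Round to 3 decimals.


= 4.9 * 1.22 / 0.93 = 6.428

6.428


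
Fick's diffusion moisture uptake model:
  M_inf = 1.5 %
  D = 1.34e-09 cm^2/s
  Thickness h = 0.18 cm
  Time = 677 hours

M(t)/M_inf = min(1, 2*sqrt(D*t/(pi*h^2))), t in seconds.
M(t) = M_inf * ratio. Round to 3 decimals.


t_sec = 677 * 3600 = 2437200
ratio = 2*sqrt(1.34e-09*2437200/(pi*0.18^2))
= min(1, 0.358245)
= 0.358245
M(t) = 1.5 * 0.358245 = 0.537 %

0.537


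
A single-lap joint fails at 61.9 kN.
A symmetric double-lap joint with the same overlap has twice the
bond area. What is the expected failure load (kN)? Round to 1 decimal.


Double-lap load = 2 * 61.9 = 123.8 kN

123.8


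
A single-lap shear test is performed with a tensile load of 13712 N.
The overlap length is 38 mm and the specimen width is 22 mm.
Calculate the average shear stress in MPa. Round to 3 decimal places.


Shear stress = F / (overlap * width)
= 13712 / (38 * 22)
= 13712 / 836
= 16.402 MPa

16.402


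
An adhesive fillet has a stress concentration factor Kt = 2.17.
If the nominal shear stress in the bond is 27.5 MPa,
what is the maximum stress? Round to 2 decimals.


Max stress = 27.5 * 2.17 = 59.68 MPa

59.68


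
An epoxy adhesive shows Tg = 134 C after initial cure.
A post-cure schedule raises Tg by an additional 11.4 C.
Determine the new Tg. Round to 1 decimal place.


New Tg = 134 + 11.4
= 145.4 C

145.4


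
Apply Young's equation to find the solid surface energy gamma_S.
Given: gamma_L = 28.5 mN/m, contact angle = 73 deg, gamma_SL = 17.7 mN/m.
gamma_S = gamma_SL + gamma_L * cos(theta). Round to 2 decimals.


theta_rad = 73 * pi/180 = 1.274090
gamma_S = 17.7 + 28.5 * cos(1.274090)
= 26.03 mN/m

26.03


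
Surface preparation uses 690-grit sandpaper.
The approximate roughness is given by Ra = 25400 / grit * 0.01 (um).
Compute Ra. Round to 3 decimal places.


Ra = 25400 / 690 * 0.01
= 254 / 690
= 0.368 um

0.368


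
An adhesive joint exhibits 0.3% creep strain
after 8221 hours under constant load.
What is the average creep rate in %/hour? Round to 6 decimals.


Creep rate = strain / time
= 0.3 / 8221
= 0.000036 %/h

0.000036


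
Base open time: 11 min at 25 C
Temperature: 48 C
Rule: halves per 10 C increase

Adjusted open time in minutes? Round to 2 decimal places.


Acceleration = 2^((48-25)/10) = 4.9246
Open time = 11 / 4.9246 = 2.23 min

2.23


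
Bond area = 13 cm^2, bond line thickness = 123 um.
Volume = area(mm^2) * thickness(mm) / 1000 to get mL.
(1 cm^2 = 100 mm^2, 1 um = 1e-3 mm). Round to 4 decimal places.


area_mm2 = 13 * 100 = 1300
blt_mm = 123 * 1e-3 = 0.123
vol_mm3 = 1300 * 0.123 = 159.9
vol_mL = 159.9 / 1000 = 0.1599 mL

0.1599


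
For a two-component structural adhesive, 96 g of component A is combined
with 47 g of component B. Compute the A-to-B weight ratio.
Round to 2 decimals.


Weight ratio A:B = 96 / 47
= 2.04

2.04


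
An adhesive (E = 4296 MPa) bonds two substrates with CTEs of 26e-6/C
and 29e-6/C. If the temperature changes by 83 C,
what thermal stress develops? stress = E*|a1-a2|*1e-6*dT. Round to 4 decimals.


Stress = 4296 * |26 - 29| * 1e-6 * 83
= 1.0697 MPa

1.0697


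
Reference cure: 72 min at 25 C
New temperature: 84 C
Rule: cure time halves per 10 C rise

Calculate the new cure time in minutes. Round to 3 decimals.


factor = 2^((84-25)/10) = 59.7141
t_new = 72 / 59.7141 = 1.206 min

1.206


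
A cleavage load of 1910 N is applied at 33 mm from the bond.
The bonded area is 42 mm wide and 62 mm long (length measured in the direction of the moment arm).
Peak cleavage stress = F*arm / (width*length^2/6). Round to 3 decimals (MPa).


Moment = 1910 * 33 = 63030 N*mm
Section modulus = 42 * 3844 / 6 = 161448 / 6 mm^3
Stress = 63030 / (161448 / 6) = 378180 / 161448
= 2.342 MPa

2.342


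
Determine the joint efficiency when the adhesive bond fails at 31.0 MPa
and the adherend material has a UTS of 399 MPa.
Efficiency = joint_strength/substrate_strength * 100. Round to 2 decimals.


Joint efficiency = 31.0 / 399 * 100
= 7.77%

7.77


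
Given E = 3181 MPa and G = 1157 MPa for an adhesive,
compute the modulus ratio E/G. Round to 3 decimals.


E/G ratio = 3181 / 1157 = 2.749

2.749


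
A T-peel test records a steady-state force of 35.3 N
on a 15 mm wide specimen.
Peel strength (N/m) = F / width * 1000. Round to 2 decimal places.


Peel strength = 35.3 / 15 * 1000
= 2353.33 N/m

2353.33


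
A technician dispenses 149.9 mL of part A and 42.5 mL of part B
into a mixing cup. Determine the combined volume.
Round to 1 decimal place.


Combined volume = 149.9 + 42.5
= 192.4 mL

192.4


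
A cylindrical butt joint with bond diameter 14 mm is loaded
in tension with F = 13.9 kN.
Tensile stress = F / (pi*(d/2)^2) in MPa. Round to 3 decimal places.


Area = pi * (14/2)^2 = 153.9380 mm^2
Stress = 13.9*1000 / 153.9380
= 90.296 MPa

90.296


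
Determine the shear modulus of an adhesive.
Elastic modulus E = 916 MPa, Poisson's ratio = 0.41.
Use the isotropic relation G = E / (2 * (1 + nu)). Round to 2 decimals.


G = 916 / (2*(1+0.41)) = 916 / 2.82
= 324.82 MPa

324.82


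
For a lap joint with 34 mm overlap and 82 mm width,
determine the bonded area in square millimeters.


Area = 34 * 82 = 2788 mm^2

2788


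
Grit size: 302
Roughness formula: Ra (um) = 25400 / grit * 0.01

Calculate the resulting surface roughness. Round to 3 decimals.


Ra = 25400 / 302 * 0.01
= 0.841 um

0.841


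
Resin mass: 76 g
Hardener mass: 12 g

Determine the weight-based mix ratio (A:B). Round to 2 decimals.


Ratio = 76 / 12 = 6.33

6.33


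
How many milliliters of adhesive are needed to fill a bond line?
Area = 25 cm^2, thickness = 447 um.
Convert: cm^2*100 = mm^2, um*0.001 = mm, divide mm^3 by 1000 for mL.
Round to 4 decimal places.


= (25 * 100) * (447 * 0.001) / 1000
= 1.1175 mL

1.1175


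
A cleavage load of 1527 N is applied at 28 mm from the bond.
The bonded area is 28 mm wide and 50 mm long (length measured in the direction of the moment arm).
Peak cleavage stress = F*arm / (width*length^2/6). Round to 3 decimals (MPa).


Moment = 1527 * 28 = 42756 N*mm
Section modulus = 28 * 2500 / 6 = 70000 / 6 mm^3
Stress = 42756 / (70000 / 6) = 256536 / 70000
= 3.665 MPa

3.665


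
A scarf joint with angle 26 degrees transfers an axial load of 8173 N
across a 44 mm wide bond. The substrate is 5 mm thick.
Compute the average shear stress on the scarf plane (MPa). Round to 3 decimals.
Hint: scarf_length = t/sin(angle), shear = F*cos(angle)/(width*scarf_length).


scarf_length = 5 / sin(26 deg) = 11.4059 mm
cos(26 deg) = 0.898794
shear stress = 8173 * 0.898794 / (44 * 11.4059)
= 14.637 MPa

14.637


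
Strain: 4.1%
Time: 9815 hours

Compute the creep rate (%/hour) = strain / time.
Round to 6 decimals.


Creep rate = 4.1 / 9815
= 0.000418 %/h

0.000418


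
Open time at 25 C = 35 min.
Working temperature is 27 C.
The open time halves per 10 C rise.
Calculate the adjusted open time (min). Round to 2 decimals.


factor = 2^((27 - 25) / 10) = 1.1487
ot = 35 / 1.1487 = 30.47 min

30.47


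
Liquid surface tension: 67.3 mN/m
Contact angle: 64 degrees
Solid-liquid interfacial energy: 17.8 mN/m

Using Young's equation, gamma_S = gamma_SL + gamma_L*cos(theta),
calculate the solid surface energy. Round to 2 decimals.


gamma_S = 17.8 + 67.3 * cos(64)
= 47.30 mN/m

47.30


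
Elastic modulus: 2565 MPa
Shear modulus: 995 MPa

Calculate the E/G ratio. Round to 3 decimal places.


E / G = 2565 / 995 = 2.578

2.578


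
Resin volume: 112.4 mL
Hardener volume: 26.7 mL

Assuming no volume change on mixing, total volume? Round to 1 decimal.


V_total = 112.4 + 26.7 = 139.1 mL

139.1


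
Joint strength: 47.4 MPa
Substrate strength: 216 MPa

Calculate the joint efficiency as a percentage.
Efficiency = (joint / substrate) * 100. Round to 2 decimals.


Efficiency = (47.4 / 216) * 100 = 21.94%

21.94


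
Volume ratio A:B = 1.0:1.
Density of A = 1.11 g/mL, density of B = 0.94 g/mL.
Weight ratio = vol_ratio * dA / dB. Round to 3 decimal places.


Wt ratio = 1.0 * 1.11 / 0.94
= 1.181

1.181


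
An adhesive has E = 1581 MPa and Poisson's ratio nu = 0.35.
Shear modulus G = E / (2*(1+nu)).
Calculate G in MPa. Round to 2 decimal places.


G = 1581 / (2*(1+0.35))
= 1581 / 2.70
= 585.56 MPa

585.56


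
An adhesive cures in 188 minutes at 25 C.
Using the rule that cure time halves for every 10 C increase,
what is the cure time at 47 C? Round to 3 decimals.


Factor = 2^((47 - 25) / 10) = 4.5948
Cure time = 188 / 4.5948
= 40.916 minutes

40.916


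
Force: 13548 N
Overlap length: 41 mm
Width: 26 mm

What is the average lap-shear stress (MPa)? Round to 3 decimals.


Average shear stress = F / (overlap * width)
= 13548 / (41 * 26)
= 12.709 MPa

12.709


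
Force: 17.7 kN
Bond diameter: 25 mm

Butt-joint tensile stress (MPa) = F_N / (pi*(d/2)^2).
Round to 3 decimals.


F_N = 17.7 * 1000 = 17700.0 N
A = pi*(12.5)^2 = 490.8739 mm^2
stress = 17700.0 / 490.8739 = 36.058 MPa

36.058


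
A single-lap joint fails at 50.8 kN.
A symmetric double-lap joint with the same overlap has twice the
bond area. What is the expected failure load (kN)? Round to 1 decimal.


Double-lap load = 2 * 50.8 = 101.6 kN

101.6


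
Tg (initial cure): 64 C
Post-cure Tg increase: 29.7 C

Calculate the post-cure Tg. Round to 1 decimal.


Post-cure Tg = 64 + 29.7 = 93.7 C

93.7


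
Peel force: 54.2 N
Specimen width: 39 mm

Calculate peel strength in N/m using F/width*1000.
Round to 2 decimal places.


Peel strength = 54.2 / 39 * 1000 = 1389.74 N/m

1389.74


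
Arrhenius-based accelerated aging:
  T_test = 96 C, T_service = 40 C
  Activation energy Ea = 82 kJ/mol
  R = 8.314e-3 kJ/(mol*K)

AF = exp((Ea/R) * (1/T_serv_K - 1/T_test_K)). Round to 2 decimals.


T_test_K = 369.15, T_serv_K = 313.15
AF = exp((82/8.314e-3) * (1/313.15 - 1/369.15))
= 118.85

118.85


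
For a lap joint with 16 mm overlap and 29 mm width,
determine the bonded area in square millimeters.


Area = 16 * 29 = 464 mm^2

464


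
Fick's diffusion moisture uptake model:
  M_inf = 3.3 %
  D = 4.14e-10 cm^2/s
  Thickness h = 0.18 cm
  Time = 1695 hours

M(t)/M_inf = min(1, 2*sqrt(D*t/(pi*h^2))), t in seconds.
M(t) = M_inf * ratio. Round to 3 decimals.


t_sec = 1695 * 3600 = 6102000
ratio = 2*sqrt(4.14e-10*6102000/(pi*0.18^2))
= min(1, 0.315079)
= 0.315079
M(t) = 3.3 * 0.315079 = 1.040 %

1.040


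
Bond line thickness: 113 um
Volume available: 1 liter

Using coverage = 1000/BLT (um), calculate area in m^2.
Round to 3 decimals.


1 L = 1e6 mm^3, thickness = 113 um = 0.113 mm
Area = 1e6 / 0.113 mm^2 = (1e6 / 0.113) / 1e6 m^2 = 1000 / 113 m^2
= 8.850 m^2

8.850


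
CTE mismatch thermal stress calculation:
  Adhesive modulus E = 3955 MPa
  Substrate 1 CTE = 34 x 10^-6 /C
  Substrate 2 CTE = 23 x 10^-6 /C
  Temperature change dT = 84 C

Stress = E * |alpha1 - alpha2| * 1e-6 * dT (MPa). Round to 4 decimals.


delta_alpha = |34 - 23| = 11 x 10^-6/C
Stress = 3955 * 11e-6 * 84
= 3.6544 MPa

3.6544


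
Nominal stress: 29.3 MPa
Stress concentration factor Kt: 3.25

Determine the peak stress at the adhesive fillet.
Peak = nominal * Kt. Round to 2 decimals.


Peak stress = 29.3 * 3.25
= 95.23 MPa

95.23


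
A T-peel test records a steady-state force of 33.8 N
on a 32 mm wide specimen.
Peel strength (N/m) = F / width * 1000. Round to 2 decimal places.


Peel strength = 33.8 / 32 * 1000
= 1056.25 N/m

1056.25


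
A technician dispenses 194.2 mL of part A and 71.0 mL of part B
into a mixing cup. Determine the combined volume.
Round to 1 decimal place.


Combined volume = 194.2 + 71.0
= 265.2 mL

265.2


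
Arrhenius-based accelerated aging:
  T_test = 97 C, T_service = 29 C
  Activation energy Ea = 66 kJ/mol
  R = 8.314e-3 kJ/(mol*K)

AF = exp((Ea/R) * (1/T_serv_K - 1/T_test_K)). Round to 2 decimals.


T_test_K = 370.15, T_serv_K = 302.15
AF = exp((66/8.314e-3) * (1/302.15 - 1/370.15))
= 124.79

124.79


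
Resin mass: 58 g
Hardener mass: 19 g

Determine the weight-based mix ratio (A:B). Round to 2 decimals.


Ratio = 58 / 19 = 3.05

3.05


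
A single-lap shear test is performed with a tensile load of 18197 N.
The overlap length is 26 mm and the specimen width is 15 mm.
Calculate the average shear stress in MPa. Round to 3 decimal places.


Shear stress = F / (overlap * width)
= 18197 / (26 * 15)
= 18197 / 390
= 46.659 MPa

46.659


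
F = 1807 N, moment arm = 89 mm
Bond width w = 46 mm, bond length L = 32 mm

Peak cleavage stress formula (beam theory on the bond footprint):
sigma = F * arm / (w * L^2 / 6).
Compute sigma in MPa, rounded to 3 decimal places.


sigma = (1807 * 89) / (46 * 1024 / 6)
= 160823 * 6 / 47104
= 964938 / 47104
= 20.485 MPa

20.485


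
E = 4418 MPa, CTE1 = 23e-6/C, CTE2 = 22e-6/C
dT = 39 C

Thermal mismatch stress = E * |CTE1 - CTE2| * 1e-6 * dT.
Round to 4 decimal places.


= 4418 * 1e-6 * 39
= 0.1723 MPa

0.1723


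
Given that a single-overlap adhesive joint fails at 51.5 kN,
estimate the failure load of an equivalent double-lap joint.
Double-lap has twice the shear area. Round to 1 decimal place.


Double-lap factor = 2
Expected load = 51.5 * 2 = 103.0 kN

103.0


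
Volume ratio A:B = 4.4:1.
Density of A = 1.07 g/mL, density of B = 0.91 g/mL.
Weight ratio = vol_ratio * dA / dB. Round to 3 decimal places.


Wt ratio = 4.4 * 1.07 / 0.91
= 5.174

5.174


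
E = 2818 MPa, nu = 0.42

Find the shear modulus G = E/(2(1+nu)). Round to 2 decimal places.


G = 2818 / (2 * 1.42)
= 992.25 MPa

992.25


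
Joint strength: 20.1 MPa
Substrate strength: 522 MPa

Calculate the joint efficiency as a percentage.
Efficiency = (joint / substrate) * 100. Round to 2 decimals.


Efficiency = (20.1 / 522) * 100 = 3.85%

3.85


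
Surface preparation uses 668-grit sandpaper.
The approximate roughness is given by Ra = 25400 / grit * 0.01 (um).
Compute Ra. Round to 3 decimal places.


Ra = 25400 / 668 * 0.01
= 254 / 668
= 0.380 um

0.380


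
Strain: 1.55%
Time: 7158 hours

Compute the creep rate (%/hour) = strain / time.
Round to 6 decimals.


Creep rate = 1.55 / 7158
= 0.000217 %/h

0.000217


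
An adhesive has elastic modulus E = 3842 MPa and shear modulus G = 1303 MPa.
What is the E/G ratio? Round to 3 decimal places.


E/G = 3842 / 1303 = 2.949

2.949


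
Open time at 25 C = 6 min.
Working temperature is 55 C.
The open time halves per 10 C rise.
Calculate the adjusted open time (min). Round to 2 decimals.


factor = 2^((55 - 25) / 10) = 8.0000
ot = 6 / 8.0000 = 0.75 min

0.75


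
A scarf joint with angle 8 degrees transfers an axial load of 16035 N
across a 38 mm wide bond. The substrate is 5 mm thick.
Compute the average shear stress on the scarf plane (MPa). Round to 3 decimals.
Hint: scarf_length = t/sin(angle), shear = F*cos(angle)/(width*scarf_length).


scarf_length = 5 / sin(8 deg) = 35.9265 mm
cos(8 deg) = 0.990268
shear stress = 16035 * 0.990268 / (38 * 35.9265)
= 11.631 MPa

11.631
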